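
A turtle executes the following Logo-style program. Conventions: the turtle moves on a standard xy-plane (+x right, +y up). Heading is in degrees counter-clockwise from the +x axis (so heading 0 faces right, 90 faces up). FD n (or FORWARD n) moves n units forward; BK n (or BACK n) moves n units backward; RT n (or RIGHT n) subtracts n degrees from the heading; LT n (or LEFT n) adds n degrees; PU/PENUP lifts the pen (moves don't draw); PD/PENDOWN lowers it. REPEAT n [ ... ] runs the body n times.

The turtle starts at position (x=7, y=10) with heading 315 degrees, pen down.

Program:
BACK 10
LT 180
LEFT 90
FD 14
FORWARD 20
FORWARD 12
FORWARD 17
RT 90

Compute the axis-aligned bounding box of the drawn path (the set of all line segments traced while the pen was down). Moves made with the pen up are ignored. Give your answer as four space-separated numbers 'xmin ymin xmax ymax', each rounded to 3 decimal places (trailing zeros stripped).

Executing turtle program step by step:
Start: pos=(7,10), heading=315, pen down
BK 10: (7,10) -> (-0.071,17.071) [heading=315, draw]
LT 180: heading 315 -> 135
LT 90: heading 135 -> 225
FD 14: (-0.071,17.071) -> (-9.971,7.172) [heading=225, draw]
FD 20: (-9.971,7.172) -> (-24.113,-6.971) [heading=225, draw]
FD 12: (-24.113,-6.971) -> (-32.598,-15.456) [heading=225, draw]
FD 17: (-32.598,-15.456) -> (-44.619,-27.477) [heading=225, draw]
RT 90: heading 225 -> 135
Final: pos=(-44.619,-27.477), heading=135, 5 segment(s) drawn

Segment endpoints: x in {-44.619, -32.598, -24.113, -9.971, -0.071, 7}, y in {-27.477, -15.456, -6.971, 7.172, 10, 17.071}
xmin=-44.619, ymin=-27.477, xmax=7, ymax=17.071

Answer: -44.619 -27.477 7 17.071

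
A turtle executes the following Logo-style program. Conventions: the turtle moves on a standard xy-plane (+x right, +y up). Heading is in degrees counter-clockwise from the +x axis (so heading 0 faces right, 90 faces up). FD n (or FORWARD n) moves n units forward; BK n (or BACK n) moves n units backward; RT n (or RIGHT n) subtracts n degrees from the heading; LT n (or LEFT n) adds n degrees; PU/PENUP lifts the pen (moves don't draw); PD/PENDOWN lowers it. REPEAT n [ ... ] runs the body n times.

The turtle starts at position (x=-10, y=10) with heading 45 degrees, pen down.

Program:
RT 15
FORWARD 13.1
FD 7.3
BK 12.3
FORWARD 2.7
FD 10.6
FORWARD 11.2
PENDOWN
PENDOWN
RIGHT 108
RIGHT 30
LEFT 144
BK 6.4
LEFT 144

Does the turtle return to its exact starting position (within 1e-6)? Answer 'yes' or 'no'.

Executing turtle program step by step:
Start: pos=(-10,10), heading=45, pen down
RT 15: heading 45 -> 30
FD 13.1: (-10,10) -> (1.345,16.55) [heading=30, draw]
FD 7.3: (1.345,16.55) -> (7.667,20.2) [heading=30, draw]
BK 12.3: (7.667,20.2) -> (-2.985,14.05) [heading=30, draw]
FD 2.7: (-2.985,14.05) -> (-0.647,15.4) [heading=30, draw]
FD 10.6: (-0.647,15.4) -> (8.533,20.7) [heading=30, draw]
FD 11.2: (8.533,20.7) -> (18.232,26.3) [heading=30, draw]
PD: pen down
PD: pen down
RT 108: heading 30 -> 282
RT 30: heading 282 -> 252
LT 144: heading 252 -> 36
BK 6.4: (18.232,26.3) -> (13.055,22.538) [heading=36, draw]
LT 144: heading 36 -> 180
Final: pos=(13.055,22.538), heading=180, 7 segment(s) drawn

Start position: (-10, 10)
Final position: (13.055, 22.538)
Distance = 26.244; >= 1e-6 -> NOT closed

Answer: no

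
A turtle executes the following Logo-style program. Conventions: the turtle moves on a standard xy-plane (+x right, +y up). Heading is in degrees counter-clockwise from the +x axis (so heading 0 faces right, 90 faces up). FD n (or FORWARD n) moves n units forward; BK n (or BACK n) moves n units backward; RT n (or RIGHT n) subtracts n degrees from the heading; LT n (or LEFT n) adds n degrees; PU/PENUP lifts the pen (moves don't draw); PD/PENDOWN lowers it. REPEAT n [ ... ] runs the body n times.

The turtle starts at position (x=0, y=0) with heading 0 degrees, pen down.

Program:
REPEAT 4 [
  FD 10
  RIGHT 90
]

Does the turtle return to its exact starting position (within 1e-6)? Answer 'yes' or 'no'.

Executing turtle program step by step:
Start: pos=(0,0), heading=0, pen down
REPEAT 4 [
  -- iteration 1/4 --
  FD 10: (0,0) -> (10,0) [heading=0, draw]
  RT 90: heading 0 -> 270
  -- iteration 2/4 --
  FD 10: (10,0) -> (10,-10) [heading=270, draw]
  RT 90: heading 270 -> 180
  -- iteration 3/4 --
  FD 10: (10,-10) -> (0,-10) [heading=180, draw]
  RT 90: heading 180 -> 90
  -- iteration 4/4 --
  FD 10: (0,-10) -> (0,0) [heading=90, draw]
  RT 90: heading 90 -> 0
]
Final: pos=(0,0), heading=0, 4 segment(s) drawn

Start position: (0, 0)
Final position: (0, 0)
Distance = 0; < 1e-6 -> CLOSED

Answer: yes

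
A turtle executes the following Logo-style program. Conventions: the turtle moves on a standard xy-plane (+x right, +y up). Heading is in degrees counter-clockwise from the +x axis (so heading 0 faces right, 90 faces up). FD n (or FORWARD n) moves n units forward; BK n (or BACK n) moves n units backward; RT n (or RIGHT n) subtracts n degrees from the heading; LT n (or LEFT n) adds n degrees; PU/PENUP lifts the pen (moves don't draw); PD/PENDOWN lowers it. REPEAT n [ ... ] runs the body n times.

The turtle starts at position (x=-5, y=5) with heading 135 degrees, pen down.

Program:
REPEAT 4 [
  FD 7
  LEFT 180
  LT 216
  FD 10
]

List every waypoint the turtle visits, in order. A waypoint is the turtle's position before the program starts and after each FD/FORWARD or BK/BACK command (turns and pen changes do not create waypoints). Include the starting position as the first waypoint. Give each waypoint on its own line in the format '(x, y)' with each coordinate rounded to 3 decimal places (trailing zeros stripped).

Answer: (-5, 5)
(-9.95, 9.95)
(-19.827, 11.514)
(-26.74, 12.609)
(-35.651, 8.069)
(-41.888, 4.891)
(-46.427, -4.019)
(-49.605, -10.256)
(-48.041, -20.133)

Derivation:
Executing turtle program step by step:
Start: pos=(-5,5), heading=135, pen down
REPEAT 4 [
  -- iteration 1/4 --
  FD 7: (-5,5) -> (-9.95,9.95) [heading=135, draw]
  LT 180: heading 135 -> 315
  LT 216: heading 315 -> 171
  FD 10: (-9.95,9.95) -> (-19.827,11.514) [heading=171, draw]
  -- iteration 2/4 --
  FD 7: (-19.827,11.514) -> (-26.74,12.609) [heading=171, draw]
  LT 180: heading 171 -> 351
  LT 216: heading 351 -> 207
  FD 10: (-26.74,12.609) -> (-35.651,8.069) [heading=207, draw]
  -- iteration 3/4 --
  FD 7: (-35.651,8.069) -> (-41.888,4.891) [heading=207, draw]
  LT 180: heading 207 -> 27
  LT 216: heading 27 -> 243
  FD 10: (-41.888,4.891) -> (-46.427,-4.019) [heading=243, draw]
  -- iteration 4/4 --
  FD 7: (-46.427,-4.019) -> (-49.605,-10.256) [heading=243, draw]
  LT 180: heading 243 -> 63
  LT 216: heading 63 -> 279
  FD 10: (-49.605,-10.256) -> (-48.041,-20.133) [heading=279, draw]
]
Final: pos=(-48.041,-20.133), heading=279, 8 segment(s) drawn
Waypoints (9 total):
(-5, 5)
(-9.95, 9.95)
(-19.827, 11.514)
(-26.74, 12.609)
(-35.651, 8.069)
(-41.888, 4.891)
(-46.427, -4.019)
(-49.605, -10.256)
(-48.041, -20.133)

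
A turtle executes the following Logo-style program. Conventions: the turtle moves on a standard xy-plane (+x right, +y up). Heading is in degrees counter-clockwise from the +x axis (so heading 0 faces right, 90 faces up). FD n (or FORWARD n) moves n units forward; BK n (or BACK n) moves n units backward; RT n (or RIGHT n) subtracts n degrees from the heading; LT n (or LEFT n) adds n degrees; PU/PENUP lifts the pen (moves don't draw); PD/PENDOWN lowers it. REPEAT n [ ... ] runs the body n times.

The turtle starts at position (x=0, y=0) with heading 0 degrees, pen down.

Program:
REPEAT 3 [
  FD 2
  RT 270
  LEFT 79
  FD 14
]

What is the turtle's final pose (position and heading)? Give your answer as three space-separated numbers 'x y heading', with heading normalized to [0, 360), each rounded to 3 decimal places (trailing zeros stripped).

Answer: -10.612 4.684 147

Derivation:
Executing turtle program step by step:
Start: pos=(0,0), heading=0, pen down
REPEAT 3 [
  -- iteration 1/3 --
  FD 2: (0,0) -> (2,0) [heading=0, draw]
  RT 270: heading 0 -> 90
  LT 79: heading 90 -> 169
  FD 14: (2,0) -> (-11.743,2.671) [heading=169, draw]
  -- iteration 2/3 --
  FD 2: (-11.743,2.671) -> (-13.706,3.053) [heading=169, draw]
  RT 270: heading 169 -> 259
  LT 79: heading 259 -> 338
  FD 14: (-13.706,3.053) -> (-0.725,-2.192) [heading=338, draw]
  -- iteration 3/3 --
  FD 2: (-0.725,-2.192) -> (1.129,-2.941) [heading=338, draw]
  RT 270: heading 338 -> 68
  LT 79: heading 68 -> 147
  FD 14: (1.129,-2.941) -> (-10.612,4.684) [heading=147, draw]
]
Final: pos=(-10.612,4.684), heading=147, 6 segment(s) drawn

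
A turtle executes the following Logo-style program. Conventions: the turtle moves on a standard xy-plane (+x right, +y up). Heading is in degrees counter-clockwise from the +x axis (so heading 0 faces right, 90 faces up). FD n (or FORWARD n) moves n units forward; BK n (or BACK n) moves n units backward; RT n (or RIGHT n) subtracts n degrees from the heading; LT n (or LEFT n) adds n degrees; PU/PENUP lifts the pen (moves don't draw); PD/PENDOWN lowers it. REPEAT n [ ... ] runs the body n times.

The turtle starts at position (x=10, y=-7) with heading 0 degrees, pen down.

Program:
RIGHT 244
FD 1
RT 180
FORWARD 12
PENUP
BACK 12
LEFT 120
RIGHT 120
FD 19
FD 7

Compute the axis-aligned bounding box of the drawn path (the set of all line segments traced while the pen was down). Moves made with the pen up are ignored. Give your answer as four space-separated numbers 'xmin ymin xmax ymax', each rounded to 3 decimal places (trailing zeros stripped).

Answer: 9.562 -16.887 14.822 -6.101

Derivation:
Executing turtle program step by step:
Start: pos=(10,-7), heading=0, pen down
RT 244: heading 0 -> 116
FD 1: (10,-7) -> (9.562,-6.101) [heading=116, draw]
RT 180: heading 116 -> 296
FD 12: (9.562,-6.101) -> (14.822,-16.887) [heading=296, draw]
PU: pen up
BK 12: (14.822,-16.887) -> (9.562,-6.101) [heading=296, move]
LT 120: heading 296 -> 56
RT 120: heading 56 -> 296
FD 19: (9.562,-6.101) -> (17.891,-23.178) [heading=296, move]
FD 7: (17.891,-23.178) -> (20.959,-29.47) [heading=296, move]
Final: pos=(20.959,-29.47), heading=296, 2 segment(s) drawn

Segment endpoints: x in {9.562, 10, 14.822}, y in {-16.887, -7, -6.101}
xmin=9.562, ymin=-16.887, xmax=14.822, ymax=-6.101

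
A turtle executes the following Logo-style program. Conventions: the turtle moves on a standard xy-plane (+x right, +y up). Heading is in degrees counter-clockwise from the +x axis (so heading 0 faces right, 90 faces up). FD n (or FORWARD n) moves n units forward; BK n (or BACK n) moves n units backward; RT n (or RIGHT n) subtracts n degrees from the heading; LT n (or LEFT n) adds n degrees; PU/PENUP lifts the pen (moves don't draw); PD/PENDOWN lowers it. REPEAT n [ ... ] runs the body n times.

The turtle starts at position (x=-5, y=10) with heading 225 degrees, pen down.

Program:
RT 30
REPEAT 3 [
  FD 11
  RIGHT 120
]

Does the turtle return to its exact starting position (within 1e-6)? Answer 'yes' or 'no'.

Answer: yes

Derivation:
Executing turtle program step by step:
Start: pos=(-5,10), heading=225, pen down
RT 30: heading 225 -> 195
REPEAT 3 [
  -- iteration 1/3 --
  FD 11: (-5,10) -> (-15.625,7.153) [heading=195, draw]
  RT 120: heading 195 -> 75
  -- iteration 2/3 --
  FD 11: (-15.625,7.153) -> (-12.778,17.778) [heading=75, draw]
  RT 120: heading 75 -> 315
  -- iteration 3/3 --
  FD 11: (-12.778,17.778) -> (-5,10) [heading=315, draw]
  RT 120: heading 315 -> 195
]
Final: pos=(-5,10), heading=195, 3 segment(s) drawn

Start position: (-5, 10)
Final position: (-5, 10)
Distance = 0; < 1e-6 -> CLOSED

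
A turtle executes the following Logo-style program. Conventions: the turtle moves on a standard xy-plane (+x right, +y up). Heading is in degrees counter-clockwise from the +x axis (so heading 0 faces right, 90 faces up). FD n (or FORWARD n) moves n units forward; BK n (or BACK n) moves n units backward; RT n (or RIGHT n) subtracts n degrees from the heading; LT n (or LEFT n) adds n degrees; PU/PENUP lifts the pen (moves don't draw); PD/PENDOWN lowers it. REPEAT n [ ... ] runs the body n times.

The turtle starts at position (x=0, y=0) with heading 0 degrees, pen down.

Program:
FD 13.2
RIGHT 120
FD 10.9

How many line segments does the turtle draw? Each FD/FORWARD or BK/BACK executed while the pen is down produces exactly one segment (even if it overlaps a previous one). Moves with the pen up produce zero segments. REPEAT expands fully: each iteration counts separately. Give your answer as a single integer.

Executing turtle program step by step:
Start: pos=(0,0), heading=0, pen down
FD 13.2: (0,0) -> (13.2,0) [heading=0, draw]
RT 120: heading 0 -> 240
FD 10.9: (13.2,0) -> (7.75,-9.44) [heading=240, draw]
Final: pos=(7.75,-9.44), heading=240, 2 segment(s) drawn
Segments drawn: 2

Answer: 2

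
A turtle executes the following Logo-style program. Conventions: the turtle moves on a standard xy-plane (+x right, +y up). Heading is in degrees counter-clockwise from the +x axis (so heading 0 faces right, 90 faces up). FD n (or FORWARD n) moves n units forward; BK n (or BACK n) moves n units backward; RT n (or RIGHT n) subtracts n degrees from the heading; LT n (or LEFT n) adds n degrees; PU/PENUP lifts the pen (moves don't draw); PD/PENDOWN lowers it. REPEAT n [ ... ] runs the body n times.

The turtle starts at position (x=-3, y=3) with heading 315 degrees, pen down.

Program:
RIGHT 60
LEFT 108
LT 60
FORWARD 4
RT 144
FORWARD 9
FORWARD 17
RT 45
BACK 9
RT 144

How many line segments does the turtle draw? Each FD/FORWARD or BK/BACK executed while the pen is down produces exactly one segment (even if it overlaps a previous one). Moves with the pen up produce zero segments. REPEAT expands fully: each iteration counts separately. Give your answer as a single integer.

Executing turtle program step by step:
Start: pos=(-3,3), heading=315, pen down
RT 60: heading 315 -> 255
LT 108: heading 255 -> 3
LT 60: heading 3 -> 63
FD 4: (-3,3) -> (-1.184,6.564) [heading=63, draw]
RT 144: heading 63 -> 279
FD 9: (-1.184,6.564) -> (0.224,-2.325) [heading=279, draw]
FD 17: (0.224,-2.325) -> (2.883,-19.116) [heading=279, draw]
RT 45: heading 279 -> 234
BK 9: (2.883,-19.116) -> (8.173,-11.835) [heading=234, draw]
RT 144: heading 234 -> 90
Final: pos=(8.173,-11.835), heading=90, 4 segment(s) drawn
Segments drawn: 4

Answer: 4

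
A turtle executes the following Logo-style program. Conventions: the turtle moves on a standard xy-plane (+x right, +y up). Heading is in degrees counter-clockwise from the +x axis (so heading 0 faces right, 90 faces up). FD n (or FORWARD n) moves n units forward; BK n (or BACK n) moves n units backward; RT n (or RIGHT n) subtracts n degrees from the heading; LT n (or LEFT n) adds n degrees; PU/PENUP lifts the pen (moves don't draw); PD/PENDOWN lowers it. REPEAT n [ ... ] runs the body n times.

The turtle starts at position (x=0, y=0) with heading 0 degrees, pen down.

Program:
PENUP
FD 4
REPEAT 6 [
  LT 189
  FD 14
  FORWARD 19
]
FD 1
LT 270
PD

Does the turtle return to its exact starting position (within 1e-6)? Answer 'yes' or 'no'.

Answer: no

Derivation:
Executing turtle program step by step:
Start: pos=(0,0), heading=0, pen down
PU: pen up
FD 4: (0,0) -> (4,0) [heading=0, move]
REPEAT 6 [
  -- iteration 1/6 --
  LT 189: heading 0 -> 189
  FD 14: (4,0) -> (-9.828,-2.19) [heading=189, move]
  FD 19: (-9.828,-2.19) -> (-28.594,-5.162) [heading=189, move]
  -- iteration 2/6 --
  LT 189: heading 189 -> 18
  FD 14: (-28.594,-5.162) -> (-15.279,-0.836) [heading=18, move]
  FD 19: (-15.279,-0.836) -> (2.791,5.035) [heading=18, move]
  -- iteration 3/6 --
  LT 189: heading 18 -> 207
  FD 14: (2.791,5.035) -> (-9.683,-1.321) [heading=207, move]
  FD 19: (-9.683,-1.321) -> (-26.612,-9.946) [heading=207, move]
  -- iteration 4/6 --
  LT 189: heading 207 -> 36
  FD 14: (-26.612,-9.946) -> (-15.286,-1.717) [heading=36, move]
  FD 19: (-15.286,-1.717) -> (0.085,9.45) [heading=36, move]
  -- iteration 5/6 --
  LT 189: heading 36 -> 225
  FD 14: (0.085,9.45) -> (-9.814,-0.449) [heading=225, move]
  FD 19: (-9.814,-0.449) -> (-23.249,-13.884) [heading=225, move]
  -- iteration 6/6 --
  LT 189: heading 225 -> 54
  FD 14: (-23.249,-13.884) -> (-15.02,-2.558) [heading=54, move]
  FD 19: (-15.02,-2.558) -> (-3.852,12.813) [heading=54, move]
]
FD 1: (-3.852,12.813) -> (-3.264,13.623) [heading=54, move]
LT 270: heading 54 -> 324
PD: pen down
Final: pos=(-3.264,13.623), heading=324, 0 segment(s) drawn

Start position: (0, 0)
Final position: (-3.264, 13.623)
Distance = 14.008; >= 1e-6 -> NOT closed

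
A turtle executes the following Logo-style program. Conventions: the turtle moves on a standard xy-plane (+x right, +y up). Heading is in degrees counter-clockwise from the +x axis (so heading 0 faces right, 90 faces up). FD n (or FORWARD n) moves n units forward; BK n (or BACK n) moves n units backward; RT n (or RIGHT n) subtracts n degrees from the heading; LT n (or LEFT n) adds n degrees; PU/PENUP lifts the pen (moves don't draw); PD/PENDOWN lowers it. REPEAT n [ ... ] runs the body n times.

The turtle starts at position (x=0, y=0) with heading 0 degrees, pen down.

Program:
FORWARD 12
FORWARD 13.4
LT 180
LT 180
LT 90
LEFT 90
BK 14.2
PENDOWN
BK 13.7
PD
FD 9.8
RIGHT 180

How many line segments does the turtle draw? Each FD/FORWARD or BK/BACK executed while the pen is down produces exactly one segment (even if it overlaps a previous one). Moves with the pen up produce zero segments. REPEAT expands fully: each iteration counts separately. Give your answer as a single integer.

Answer: 5

Derivation:
Executing turtle program step by step:
Start: pos=(0,0), heading=0, pen down
FD 12: (0,0) -> (12,0) [heading=0, draw]
FD 13.4: (12,0) -> (25.4,0) [heading=0, draw]
LT 180: heading 0 -> 180
LT 180: heading 180 -> 0
LT 90: heading 0 -> 90
LT 90: heading 90 -> 180
BK 14.2: (25.4,0) -> (39.6,0) [heading=180, draw]
PD: pen down
BK 13.7: (39.6,0) -> (53.3,0) [heading=180, draw]
PD: pen down
FD 9.8: (53.3,0) -> (43.5,0) [heading=180, draw]
RT 180: heading 180 -> 0
Final: pos=(43.5,0), heading=0, 5 segment(s) drawn
Segments drawn: 5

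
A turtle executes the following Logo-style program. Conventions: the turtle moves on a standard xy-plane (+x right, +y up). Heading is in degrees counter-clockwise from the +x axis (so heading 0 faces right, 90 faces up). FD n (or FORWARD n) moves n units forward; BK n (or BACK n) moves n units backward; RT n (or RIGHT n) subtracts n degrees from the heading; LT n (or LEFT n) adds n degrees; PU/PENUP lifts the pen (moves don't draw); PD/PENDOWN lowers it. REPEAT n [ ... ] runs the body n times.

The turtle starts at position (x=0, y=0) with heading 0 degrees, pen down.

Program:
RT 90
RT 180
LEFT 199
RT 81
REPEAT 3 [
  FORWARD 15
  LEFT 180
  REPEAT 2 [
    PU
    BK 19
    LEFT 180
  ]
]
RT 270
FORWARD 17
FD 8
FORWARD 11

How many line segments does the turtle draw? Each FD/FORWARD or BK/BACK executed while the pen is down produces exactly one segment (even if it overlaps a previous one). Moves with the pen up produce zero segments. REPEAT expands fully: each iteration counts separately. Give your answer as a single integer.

Executing turtle program step by step:
Start: pos=(0,0), heading=0, pen down
RT 90: heading 0 -> 270
RT 180: heading 270 -> 90
LT 199: heading 90 -> 289
RT 81: heading 289 -> 208
REPEAT 3 [
  -- iteration 1/3 --
  FD 15: (0,0) -> (-13.244,-7.042) [heading=208, draw]
  LT 180: heading 208 -> 28
  REPEAT 2 [
    -- iteration 1/2 --
    PU: pen up
    BK 19: (-13.244,-7.042) -> (-30.02,-15.962) [heading=28, move]
    LT 180: heading 28 -> 208
    -- iteration 2/2 --
    PU: pen up
    BK 19: (-30.02,-15.962) -> (-13.244,-7.042) [heading=208, move]
    LT 180: heading 208 -> 28
  ]
  -- iteration 2/3 --
  FD 15: (-13.244,-7.042) -> (0,0) [heading=28, move]
  LT 180: heading 28 -> 208
  REPEAT 2 [
    -- iteration 1/2 --
    PU: pen up
    BK 19: (0,0) -> (16.776,8.92) [heading=208, move]
    LT 180: heading 208 -> 28
    -- iteration 2/2 --
    PU: pen up
    BK 19: (16.776,8.92) -> (0,0) [heading=28, move]
    LT 180: heading 28 -> 208
  ]
  -- iteration 3/3 --
  FD 15: (0,0) -> (-13.244,-7.042) [heading=208, move]
  LT 180: heading 208 -> 28
  REPEAT 2 [
    -- iteration 1/2 --
    PU: pen up
    BK 19: (-13.244,-7.042) -> (-30.02,-15.962) [heading=28, move]
    LT 180: heading 28 -> 208
    -- iteration 2/2 --
    PU: pen up
    BK 19: (-30.02,-15.962) -> (-13.244,-7.042) [heading=208, move]
    LT 180: heading 208 -> 28
  ]
]
RT 270: heading 28 -> 118
FD 17: (-13.244,-7.042) -> (-21.225,7.968) [heading=118, move]
FD 8: (-21.225,7.968) -> (-24.981,15.032) [heading=118, move]
FD 11: (-24.981,15.032) -> (-30.145,24.744) [heading=118, move]
Final: pos=(-30.145,24.744), heading=118, 1 segment(s) drawn
Segments drawn: 1

Answer: 1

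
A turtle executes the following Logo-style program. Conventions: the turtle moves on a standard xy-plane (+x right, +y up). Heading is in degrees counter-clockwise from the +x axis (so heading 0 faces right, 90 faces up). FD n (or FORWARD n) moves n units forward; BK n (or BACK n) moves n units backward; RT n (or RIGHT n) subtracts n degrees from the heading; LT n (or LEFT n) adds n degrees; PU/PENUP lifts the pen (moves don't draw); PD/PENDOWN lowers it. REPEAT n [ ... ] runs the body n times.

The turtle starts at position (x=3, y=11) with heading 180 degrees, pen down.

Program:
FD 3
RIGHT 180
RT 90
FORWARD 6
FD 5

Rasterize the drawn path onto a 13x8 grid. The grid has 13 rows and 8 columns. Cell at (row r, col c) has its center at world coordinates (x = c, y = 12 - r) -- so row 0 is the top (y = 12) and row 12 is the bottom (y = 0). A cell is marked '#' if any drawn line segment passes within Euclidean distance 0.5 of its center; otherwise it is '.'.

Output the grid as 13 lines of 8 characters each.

Segment 0: (3,11) -> (0,11)
Segment 1: (0,11) -> (0,5)
Segment 2: (0,5) -> (0,0)

Answer: ........
####....
#.......
#.......
#.......
#.......
#.......
#.......
#.......
#.......
#.......
#.......
#.......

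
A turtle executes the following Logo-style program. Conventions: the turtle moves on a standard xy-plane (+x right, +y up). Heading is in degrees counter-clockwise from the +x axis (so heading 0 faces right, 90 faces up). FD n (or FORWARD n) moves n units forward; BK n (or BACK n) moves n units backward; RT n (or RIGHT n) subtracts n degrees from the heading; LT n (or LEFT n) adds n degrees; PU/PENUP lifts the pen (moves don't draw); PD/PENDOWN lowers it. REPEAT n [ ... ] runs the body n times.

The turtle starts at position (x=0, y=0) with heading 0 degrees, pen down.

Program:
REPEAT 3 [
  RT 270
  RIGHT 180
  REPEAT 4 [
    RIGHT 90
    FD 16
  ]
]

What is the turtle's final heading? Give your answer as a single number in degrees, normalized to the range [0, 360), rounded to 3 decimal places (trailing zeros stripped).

Executing turtle program step by step:
Start: pos=(0,0), heading=0, pen down
REPEAT 3 [
  -- iteration 1/3 --
  RT 270: heading 0 -> 90
  RT 180: heading 90 -> 270
  REPEAT 4 [
    -- iteration 1/4 --
    RT 90: heading 270 -> 180
    FD 16: (0,0) -> (-16,0) [heading=180, draw]
    -- iteration 2/4 --
    RT 90: heading 180 -> 90
    FD 16: (-16,0) -> (-16,16) [heading=90, draw]
    -- iteration 3/4 --
    RT 90: heading 90 -> 0
    FD 16: (-16,16) -> (0,16) [heading=0, draw]
    -- iteration 4/4 --
    RT 90: heading 0 -> 270
    FD 16: (0,16) -> (0,0) [heading=270, draw]
  ]
  -- iteration 2/3 --
  RT 270: heading 270 -> 0
  RT 180: heading 0 -> 180
  REPEAT 4 [
    -- iteration 1/4 --
    RT 90: heading 180 -> 90
    FD 16: (0,0) -> (0,16) [heading=90, draw]
    -- iteration 2/4 --
    RT 90: heading 90 -> 0
    FD 16: (0,16) -> (16,16) [heading=0, draw]
    -- iteration 3/4 --
    RT 90: heading 0 -> 270
    FD 16: (16,16) -> (16,0) [heading=270, draw]
    -- iteration 4/4 --
    RT 90: heading 270 -> 180
    FD 16: (16,0) -> (0,0) [heading=180, draw]
  ]
  -- iteration 3/3 --
  RT 270: heading 180 -> 270
  RT 180: heading 270 -> 90
  REPEAT 4 [
    -- iteration 1/4 --
    RT 90: heading 90 -> 0
    FD 16: (0,0) -> (16,0) [heading=0, draw]
    -- iteration 2/4 --
    RT 90: heading 0 -> 270
    FD 16: (16,0) -> (16,-16) [heading=270, draw]
    -- iteration 3/4 --
    RT 90: heading 270 -> 180
    FD 16: (16,-16) -> (0,-16) [heading=180, draw]
    -- iteration 4/4 --
    RT 90: heading 180 -> 90
    FD 16: (0,-16) -> (0,0) [heading=90, draw]
  ]
]
Final: pos=(0,0), heading=90, 12 segment(s) drawn

Answer: 90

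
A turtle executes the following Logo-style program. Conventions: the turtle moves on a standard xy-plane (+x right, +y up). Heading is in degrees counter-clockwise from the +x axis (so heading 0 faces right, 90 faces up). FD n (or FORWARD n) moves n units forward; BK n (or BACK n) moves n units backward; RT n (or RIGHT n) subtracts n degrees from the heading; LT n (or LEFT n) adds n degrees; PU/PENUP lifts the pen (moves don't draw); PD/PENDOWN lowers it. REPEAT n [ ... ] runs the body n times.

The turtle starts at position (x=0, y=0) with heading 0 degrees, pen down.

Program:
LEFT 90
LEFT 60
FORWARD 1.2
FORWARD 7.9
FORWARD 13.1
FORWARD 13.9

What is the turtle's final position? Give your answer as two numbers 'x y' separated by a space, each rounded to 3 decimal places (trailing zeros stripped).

Answer: -31.264 18.05

Derivation:
Executing turtle program step by step:
Start: pos=(0,0), heading=0, pen down
LT 90: heading 0 -> 90
LT 60: heading 90 -> 150
FD 1.2: (0,0) -> (-1.039,0.6) [heading=150, draw]
FD 7.9: (-1.039,0.6) -> (-7.881,4.55) [heading=150, draw]
FD 13.1: (-7.881,4.55) -> (-19.226,11.1) [heading=150, draw]
FD 13.9: (-19.226,11.1) -> (-31.264,18.05) [heading=150, draw]
Final: pos=(-31.264,18.05), heading=150, 4 segment(s) drawn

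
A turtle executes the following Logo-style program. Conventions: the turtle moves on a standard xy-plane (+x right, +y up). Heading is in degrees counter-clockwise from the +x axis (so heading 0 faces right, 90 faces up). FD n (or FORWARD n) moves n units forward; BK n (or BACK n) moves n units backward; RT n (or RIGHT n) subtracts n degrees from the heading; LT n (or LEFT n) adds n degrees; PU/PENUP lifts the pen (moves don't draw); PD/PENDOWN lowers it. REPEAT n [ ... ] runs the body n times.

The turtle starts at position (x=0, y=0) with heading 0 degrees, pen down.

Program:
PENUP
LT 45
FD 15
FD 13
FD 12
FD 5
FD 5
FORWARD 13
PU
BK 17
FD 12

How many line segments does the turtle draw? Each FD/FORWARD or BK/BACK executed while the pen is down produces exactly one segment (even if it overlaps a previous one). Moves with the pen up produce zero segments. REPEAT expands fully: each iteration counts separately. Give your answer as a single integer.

Answer: 0

Derivation:
Executing turtle program step by step:
Start: pos=(0,0), heading=0, pen down
PU: pen up
LT 45: heading 0 -> 45
FD 15: (0,0) -> (10.607,10.607) [heading=45, move]
FD 13: (10.607,10.607) -> (19.799,19.799) [heading=45, move]
FD 12: (19.799,19.799) -> (28.284,28.284) [heading=45, move]
FD 5: (28.284,28.284) -> (31.82,31.82) [heading=45, move]
FD 5: (31.82,31.82) -> (35.355,35.355) [heading=45, move]
FD 13: (35.355,35.355) -> (44.548,44.548) [heading=45, move]
PU: pen up
BK 17: (44.548,44.548) -> (32.527,32.527) [heading=45, move]
FD 12: (32.527,32.527) -> (41.012,41.012) [heading=45, move]
Final: pos=(41.012,41.012), heading=45, 0 segment(s) drawn
Segments drawn: 0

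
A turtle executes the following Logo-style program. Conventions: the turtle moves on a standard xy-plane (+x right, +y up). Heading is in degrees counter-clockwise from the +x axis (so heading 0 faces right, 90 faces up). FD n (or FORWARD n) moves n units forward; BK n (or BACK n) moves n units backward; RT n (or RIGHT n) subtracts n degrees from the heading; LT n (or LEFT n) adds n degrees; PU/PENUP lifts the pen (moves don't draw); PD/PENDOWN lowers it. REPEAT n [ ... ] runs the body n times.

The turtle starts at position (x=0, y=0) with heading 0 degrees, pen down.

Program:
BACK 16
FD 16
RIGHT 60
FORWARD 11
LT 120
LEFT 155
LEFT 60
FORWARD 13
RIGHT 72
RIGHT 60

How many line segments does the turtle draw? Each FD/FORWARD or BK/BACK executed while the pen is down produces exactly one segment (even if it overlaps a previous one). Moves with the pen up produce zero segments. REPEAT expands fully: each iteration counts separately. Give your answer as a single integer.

Executing turtle program step by step:
Start: pos=(0,0), heading=0, pen down
BK 16: (0,0) -> (-16,0) [heading=0, draw]
FD 16: (-16,0) -> (0,0) [heading=0, draw]
RT 60: heading 0 -> 300
FD 11: (0,0) -> (5.5,-9.526) [heading=300, draw]
LT 120: heading 300 -> 60
LT 155: heading 60 -> 215
LT 60: heading 215 -> 275
FD 13: (5.5,-9.526) -> (6.633,-22.477) [heading=275, draw]
RT 72: heading 275 -> 203
RT 60: heading 203 -> 143
Final: pos=(6.633,-22.477), heading=143, 4 segment(s) drawn
Segments drawn: 4

Answer: 4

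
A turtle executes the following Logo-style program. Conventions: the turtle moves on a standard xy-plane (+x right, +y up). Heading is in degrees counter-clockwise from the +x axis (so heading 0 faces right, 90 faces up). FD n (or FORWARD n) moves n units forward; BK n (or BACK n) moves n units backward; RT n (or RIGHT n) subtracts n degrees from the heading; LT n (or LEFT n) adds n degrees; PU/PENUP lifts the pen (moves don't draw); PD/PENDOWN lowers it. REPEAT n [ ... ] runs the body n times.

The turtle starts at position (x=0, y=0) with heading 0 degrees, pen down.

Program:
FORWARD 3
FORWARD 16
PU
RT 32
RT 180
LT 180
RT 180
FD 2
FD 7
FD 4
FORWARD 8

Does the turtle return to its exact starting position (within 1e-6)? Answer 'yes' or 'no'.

Executing turtle program step by step:
Start: pos=(0,0), heading=0, pen down
FD 3: (0,0) -> (3,0) [heading=0, draw]
FD 16: (3,0) -> (19,0) [heading=0, draw]
PU: pen up
RT 32: heading 0 -> 328
RT 180: heading 328 -> 148
LT 180: heading 148 -> 328
RT 180: heading 328 -> 148
FD 2: (19,0) -> (17.304,1.06) [heading=148, move]
FD 7: (17.304,1.06) -> (11.368,4.769) [heading=148, move]
FD 4: (11.368,4.769) -> (7.975,6.889) [heading=148, move]
FD 8: (7.975,6.889) -> (1.191,11.128) [heading=148, move]
Final: pos=(1.191,11.128), heading=148, 2 segment(s) drawn

Start position: (0, 0)
Final position: (1.191, 11.128)
Distance = 11.192; >= 1e-6 -> NOT closed

Answer: no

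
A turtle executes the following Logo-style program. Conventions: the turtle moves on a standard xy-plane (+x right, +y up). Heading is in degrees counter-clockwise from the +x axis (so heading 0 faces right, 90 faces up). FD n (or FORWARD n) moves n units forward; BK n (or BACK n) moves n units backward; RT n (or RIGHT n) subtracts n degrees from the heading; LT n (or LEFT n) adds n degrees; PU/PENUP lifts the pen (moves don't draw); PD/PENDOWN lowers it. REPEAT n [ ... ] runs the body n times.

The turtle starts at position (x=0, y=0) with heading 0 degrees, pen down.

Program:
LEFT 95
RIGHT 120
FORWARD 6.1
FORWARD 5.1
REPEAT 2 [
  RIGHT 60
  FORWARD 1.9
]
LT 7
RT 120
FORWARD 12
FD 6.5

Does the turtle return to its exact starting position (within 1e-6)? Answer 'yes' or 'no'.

Answer: no

Derivation:
Executing turtle program step by step:
Start: pos=(0,0), heading=0, pen down
LT 95: heading 0 -> 95
RT 120: heading 95 -> 335
FD 6.1: (0,0) -> (5.528,-2.578) [heading=335, draw]
FD 5.1: (5.528,-2.578) -> (10.151,-4.733) [heading=335, draw]
REPEAT 2 [
  -- iteration 1/2 --
  RT 60: heading 335 -> 275
  FD 1.9: (10.151,-4.733) -> (10.316,-6.626) [heading=275, draw]
  -- iteration 2/2 --
  RT 60: heading 275 -> 215
  FD 1.9: (10.316,-6.626) -> (8.76,-7.716) [heading=215, draw]
]
LT 7: heading 215 -> 222
RT 120: heading 222 -> 102
FD 12: (8.76,-7.716) -> (6.265,4.022) [heading=102, draw]
FD 6.5: (6.265,4.022) -> (4.913,10.38) [heading=102, draw]
Final: pos=(4.913,10.38), heading=102, 6 segment(s) drawn

Start position: (0, 0)
Final position: (4.913, 10.38)
Distance = 11.484; >= 1e-6 -> NOT closed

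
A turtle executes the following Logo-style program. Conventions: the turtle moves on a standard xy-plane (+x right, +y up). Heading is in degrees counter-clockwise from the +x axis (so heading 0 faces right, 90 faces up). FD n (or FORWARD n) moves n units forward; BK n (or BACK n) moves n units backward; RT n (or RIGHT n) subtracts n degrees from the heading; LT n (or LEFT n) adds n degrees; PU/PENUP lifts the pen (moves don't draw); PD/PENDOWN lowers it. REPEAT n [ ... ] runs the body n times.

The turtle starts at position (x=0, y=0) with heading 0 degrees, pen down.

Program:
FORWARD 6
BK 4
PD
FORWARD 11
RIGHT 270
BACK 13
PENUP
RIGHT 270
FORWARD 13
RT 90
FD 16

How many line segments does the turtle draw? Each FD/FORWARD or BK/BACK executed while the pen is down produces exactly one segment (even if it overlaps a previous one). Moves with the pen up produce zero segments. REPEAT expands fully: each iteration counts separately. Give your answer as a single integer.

Executing turtle program step by step:
Start: pos=(0,0), heading=0, pen down
FD 6: (0,0) -> (6,0) [heading=0, draw]
BK 4: (6,0) -> (2,0) [heading=0, draw]
PD: pen down
FD 11: (2,0) -> (13,0) [heading=0, draw]
RT 270: heading 0 -> 90
BK 13: (13,0) -> (13,-13) [heading=90, draw]
PU: pen up
RT 270: heading 90 -> 180
FD 13: (13,-13) -> (0,-13) [heading=180, move]
RT 90: heading 180 -> 90
FD 16: (0,-13) -> (0,3) [heading=90, move]
Final: pos=(0,3), heading=90, 4 segment(s) drawn
Segments drawn: 4

Answer: 4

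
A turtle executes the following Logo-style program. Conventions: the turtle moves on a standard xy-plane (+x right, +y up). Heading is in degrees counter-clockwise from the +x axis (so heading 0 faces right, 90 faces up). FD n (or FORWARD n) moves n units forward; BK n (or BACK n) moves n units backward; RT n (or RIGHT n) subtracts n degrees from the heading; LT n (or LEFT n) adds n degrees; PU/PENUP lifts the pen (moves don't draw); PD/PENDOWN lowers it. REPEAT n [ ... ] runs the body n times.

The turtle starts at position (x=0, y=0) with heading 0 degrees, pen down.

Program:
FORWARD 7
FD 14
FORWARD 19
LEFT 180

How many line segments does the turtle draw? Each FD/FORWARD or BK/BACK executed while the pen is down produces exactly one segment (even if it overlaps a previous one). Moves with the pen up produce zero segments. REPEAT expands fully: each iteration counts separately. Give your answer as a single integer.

Answer: 3

Derivation:
Executing turtle program step by step:
Start: pos=(0,0), heading=0, pen down
FD 7: (0,0) -> (7,0) [heading=0, draw]
FD 14: (7,0) -> (21,0) [heading=0, draw]
FD 19: (21,0) -> (40,0) [heading=0, draw]
LT 180: heading 0 -> 180
Final: pos=(40,0), heading=180, 3 segment(s) drawn
Segments drawn: 3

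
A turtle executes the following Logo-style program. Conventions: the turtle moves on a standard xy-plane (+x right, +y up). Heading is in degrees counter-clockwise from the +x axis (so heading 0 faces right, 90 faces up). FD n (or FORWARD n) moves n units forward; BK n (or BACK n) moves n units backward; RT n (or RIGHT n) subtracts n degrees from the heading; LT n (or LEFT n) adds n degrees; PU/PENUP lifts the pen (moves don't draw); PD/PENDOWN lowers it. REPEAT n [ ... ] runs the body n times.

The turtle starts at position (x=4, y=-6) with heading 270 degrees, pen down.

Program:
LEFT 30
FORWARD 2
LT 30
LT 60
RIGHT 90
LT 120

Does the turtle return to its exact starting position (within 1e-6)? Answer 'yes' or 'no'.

Executing turtle program step by step:
Start: pos=(4,-6), heading=270, pen down
LT 30: heading 270 -> 300
FD 2: (4,-6) -> (5,-7.732) [heading=300, draw]
LT 30: heading 300 -> 330
LT 60: heading 330 -> 30
RT 90: heading 30 -> 300
LT 120: heading 300 -> 60
Final: pos=(5,-7.732), heading=60, 1 segment(s) drawn

Start position: (4, -6)
Final position: (5, -7.732)
Distance = 2; >= 1e-6 -> NOT closed

Answer: no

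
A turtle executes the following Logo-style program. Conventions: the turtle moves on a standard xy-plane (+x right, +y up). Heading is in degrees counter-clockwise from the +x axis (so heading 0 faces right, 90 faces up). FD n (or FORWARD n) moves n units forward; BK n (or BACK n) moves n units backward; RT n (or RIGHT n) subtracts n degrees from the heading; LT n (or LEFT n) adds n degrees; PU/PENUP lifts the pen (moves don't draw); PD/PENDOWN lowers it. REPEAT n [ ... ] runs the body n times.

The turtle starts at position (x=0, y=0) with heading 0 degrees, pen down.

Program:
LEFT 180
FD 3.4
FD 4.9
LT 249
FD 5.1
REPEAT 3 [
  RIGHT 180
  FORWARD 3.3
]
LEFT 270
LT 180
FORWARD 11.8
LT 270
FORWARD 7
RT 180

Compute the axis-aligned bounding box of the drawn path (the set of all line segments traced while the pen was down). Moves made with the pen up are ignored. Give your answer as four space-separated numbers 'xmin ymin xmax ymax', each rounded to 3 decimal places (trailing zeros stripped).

Executing turtle program step by step:
Start: pos=(0,0), heading=0, pen down
LT 180: heading 0 -> 180
FD 3.4: (0,0) -> (-3.4,0) [heading=180, draw]
FD 4.9: (-3.4,0) -> (-8.3,0) [heading=180, draw]
LT 249: heading 180 -> 69
FD 5.1: (-8.3,0) -> (-6.472,4.761) [heading=69, draw]
REPEAT 3 [
  -- iteration 1/3 --
  RT 180: heading 69 -> 249
  FD 3.3: (-6.472,4.761) -> (-7.655,1.68) [heading=249, draw]
  -- iteration 2/3 --
  RT 180: heading 249 -> 69
  FD 3.3: (-7.655,1.68) -> (-6.472,4.761) [heading=69, draw]
  -- iteration 3/3 --
  RT 180: heading 69 -> 249
  FD 3.3: (-6.472,4.761) -> (-7.655,1.68) [heading=249, draw]
]
LT 270: heading 249 -> 159
LT 180: heading 159 -> 339
FD 11.8: (-7.655,1.68) -> (3.361,-2.548) [heading=339, draw]
LT 270: heading 339 -> 249
FD 7: (3.361,-2.548) -> (0.853,-9.083) [heading=249, draw]
RT 180: heading 249 -> 69
Final: pos=(0.853,-9.083), heading=69, 8 segment(s) drawn

Segment endpoints: x in {-8.3, -7.655, -6.472, -6.472, -3.4, 0, 0.853, 3.361}, y in {-9.083, -2.548, 0, 0, 0, 1.68, 4.761}
xmin=-8.3, ymin=-9.083, xmax=3.361, ymax=4.761

Answer: -8.3 -9.083 3.361 4.761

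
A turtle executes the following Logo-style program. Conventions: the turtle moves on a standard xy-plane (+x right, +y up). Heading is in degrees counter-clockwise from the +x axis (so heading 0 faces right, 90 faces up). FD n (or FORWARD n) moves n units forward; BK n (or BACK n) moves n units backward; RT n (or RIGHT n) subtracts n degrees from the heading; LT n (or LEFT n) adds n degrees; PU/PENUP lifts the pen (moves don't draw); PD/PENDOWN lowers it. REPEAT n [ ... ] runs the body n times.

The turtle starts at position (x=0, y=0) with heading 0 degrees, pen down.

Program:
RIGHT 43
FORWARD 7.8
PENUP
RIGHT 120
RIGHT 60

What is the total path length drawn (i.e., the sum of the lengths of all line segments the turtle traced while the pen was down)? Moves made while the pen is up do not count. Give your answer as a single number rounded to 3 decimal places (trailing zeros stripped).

Executing turtle program step by step:
Start: pos=(0,0), heading=0, pen down
RT 43: heading 0 -> 317
FD 7.8: (0,0) -> (5.705,-5.32) [heading=317, draw]
PU: pen up
RT 120: heading 317 -> 197
RT 60: heading 197 -> 137
Final: pos=(5.705,-5.32), heading=137, 1 segment(s) drawn

Segment lengths:
  seg 1: (0,0) -> (5.705,-5.32), length = 7.8
Total = 7.8

Answer: 7.8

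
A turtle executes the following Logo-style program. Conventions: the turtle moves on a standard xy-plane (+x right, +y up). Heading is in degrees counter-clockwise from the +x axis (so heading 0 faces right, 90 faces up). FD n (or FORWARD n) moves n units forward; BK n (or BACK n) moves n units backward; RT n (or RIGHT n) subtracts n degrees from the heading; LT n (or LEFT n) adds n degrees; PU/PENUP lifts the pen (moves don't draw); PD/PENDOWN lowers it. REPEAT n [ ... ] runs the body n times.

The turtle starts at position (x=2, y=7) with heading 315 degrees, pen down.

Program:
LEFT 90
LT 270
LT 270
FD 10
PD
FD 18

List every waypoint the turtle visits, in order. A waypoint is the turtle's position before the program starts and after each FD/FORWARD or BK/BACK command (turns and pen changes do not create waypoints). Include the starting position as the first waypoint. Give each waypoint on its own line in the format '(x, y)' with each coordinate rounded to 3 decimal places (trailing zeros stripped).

Answer: (2, 7)
(-5.071, -0.071)
(-17.799, -12.799)

Derivation:
Executing turtle program step by step:
Start: pos=(2,7), heading=315, pen down
LT 90: heading 315 -> 45
LT 270: heading 45 -> 315
LT 270: heading 315 -> 225
FD 10: (2,7) -> (-5.071,-0.071) [heading=225, draw]
PD: pen down
FD 18: (-5.071,-0.071) -> (-17.799,-12.799) [heading=225, draw]
Final: pos=(-17.799,-12.799), heading=225, 2 segment(s) drawn
Waypoints (3 total):
(2, 7)
(-5.071, -0.071)
(-17.799, -12.799)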